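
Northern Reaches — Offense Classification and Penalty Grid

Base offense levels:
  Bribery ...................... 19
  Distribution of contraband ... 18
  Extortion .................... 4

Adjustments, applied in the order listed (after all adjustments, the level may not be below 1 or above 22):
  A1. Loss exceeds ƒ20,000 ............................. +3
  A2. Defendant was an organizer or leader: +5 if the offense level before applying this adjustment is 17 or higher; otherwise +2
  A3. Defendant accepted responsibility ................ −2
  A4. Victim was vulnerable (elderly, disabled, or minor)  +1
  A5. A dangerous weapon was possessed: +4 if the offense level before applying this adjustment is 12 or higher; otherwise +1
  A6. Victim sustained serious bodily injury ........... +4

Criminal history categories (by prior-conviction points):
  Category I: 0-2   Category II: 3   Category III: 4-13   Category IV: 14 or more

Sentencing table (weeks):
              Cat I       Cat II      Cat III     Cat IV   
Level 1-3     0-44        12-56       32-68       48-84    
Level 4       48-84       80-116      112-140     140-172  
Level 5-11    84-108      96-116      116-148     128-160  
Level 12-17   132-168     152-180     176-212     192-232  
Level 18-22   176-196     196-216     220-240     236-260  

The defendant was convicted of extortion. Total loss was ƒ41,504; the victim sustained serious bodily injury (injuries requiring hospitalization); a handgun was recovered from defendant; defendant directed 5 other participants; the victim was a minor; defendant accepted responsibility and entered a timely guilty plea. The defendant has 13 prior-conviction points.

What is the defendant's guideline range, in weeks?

Base offense level for extortion: 4.
A1 applies: 4 + 3 = 7.
A2 applies (level before this adjustment is 7 < 17, so +2): 7 + 2 = 9.
A3 applies: 9 − 2 = 7.
A4 applies: 7 + 1 = 8.
A5 applies (level before this adjustment is 8 < 12, so +1): 8 + 1 = 9.
A6 applies: 9 + 4 = 13.
Final offense level: 13.
Criminal history: 13 prior points → Category III (4-13).
Level 13 falls in the 12-17 band.
Grid: Level 12-17 × Category III = 176-212 weeks.

176-212 weeks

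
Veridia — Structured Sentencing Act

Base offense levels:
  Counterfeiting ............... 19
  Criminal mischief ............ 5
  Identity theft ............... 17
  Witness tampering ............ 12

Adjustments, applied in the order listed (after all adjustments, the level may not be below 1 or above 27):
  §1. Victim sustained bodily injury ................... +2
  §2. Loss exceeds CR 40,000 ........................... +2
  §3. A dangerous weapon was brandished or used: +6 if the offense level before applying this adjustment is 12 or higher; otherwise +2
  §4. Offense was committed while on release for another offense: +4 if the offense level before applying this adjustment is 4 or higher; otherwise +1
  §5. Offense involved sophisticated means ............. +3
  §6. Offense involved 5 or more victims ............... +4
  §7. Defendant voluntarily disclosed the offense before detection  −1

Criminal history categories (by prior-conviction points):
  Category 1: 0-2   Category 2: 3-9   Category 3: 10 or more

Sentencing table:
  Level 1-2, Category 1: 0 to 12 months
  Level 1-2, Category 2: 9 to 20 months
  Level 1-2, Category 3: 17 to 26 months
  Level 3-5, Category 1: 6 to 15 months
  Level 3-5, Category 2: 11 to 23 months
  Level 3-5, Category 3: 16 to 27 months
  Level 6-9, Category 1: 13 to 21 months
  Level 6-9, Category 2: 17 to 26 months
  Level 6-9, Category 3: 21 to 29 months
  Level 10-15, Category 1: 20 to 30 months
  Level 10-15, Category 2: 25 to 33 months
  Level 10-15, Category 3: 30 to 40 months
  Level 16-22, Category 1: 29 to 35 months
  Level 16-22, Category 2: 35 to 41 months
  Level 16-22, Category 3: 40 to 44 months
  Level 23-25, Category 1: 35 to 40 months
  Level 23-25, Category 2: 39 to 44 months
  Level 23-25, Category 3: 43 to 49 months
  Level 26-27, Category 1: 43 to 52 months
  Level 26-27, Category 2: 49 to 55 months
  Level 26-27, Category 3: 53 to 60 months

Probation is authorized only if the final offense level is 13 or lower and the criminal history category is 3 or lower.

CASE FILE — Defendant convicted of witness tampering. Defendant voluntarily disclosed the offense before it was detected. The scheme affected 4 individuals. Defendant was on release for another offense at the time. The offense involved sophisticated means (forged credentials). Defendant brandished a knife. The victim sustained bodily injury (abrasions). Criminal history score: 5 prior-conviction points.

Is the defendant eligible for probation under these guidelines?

No

Base offense level for witness tampering: 12.
§1 applies: 12 + 2 = 14.
§3 applies (level before this adjustment is 14 ≥ 12, so +6): 14 + 6 = 20.
§4 applies (level before this adjustment is 20 ≥ 4, so +4): 20 + 4 = 24.
§5 applies: 24 + 3 = 27.
§7 applies: 27 − 1 = 26.
Final offense level: 26.
Criminal history: 5 prior points → Category 2 (3-9).
Level 26 falls in the 26-27 band.
Grid: Level 26-27 × Category 2 = 49-55 months.
Probation check: level 26 > 13 and category 2 ≤ 3 → not eligible.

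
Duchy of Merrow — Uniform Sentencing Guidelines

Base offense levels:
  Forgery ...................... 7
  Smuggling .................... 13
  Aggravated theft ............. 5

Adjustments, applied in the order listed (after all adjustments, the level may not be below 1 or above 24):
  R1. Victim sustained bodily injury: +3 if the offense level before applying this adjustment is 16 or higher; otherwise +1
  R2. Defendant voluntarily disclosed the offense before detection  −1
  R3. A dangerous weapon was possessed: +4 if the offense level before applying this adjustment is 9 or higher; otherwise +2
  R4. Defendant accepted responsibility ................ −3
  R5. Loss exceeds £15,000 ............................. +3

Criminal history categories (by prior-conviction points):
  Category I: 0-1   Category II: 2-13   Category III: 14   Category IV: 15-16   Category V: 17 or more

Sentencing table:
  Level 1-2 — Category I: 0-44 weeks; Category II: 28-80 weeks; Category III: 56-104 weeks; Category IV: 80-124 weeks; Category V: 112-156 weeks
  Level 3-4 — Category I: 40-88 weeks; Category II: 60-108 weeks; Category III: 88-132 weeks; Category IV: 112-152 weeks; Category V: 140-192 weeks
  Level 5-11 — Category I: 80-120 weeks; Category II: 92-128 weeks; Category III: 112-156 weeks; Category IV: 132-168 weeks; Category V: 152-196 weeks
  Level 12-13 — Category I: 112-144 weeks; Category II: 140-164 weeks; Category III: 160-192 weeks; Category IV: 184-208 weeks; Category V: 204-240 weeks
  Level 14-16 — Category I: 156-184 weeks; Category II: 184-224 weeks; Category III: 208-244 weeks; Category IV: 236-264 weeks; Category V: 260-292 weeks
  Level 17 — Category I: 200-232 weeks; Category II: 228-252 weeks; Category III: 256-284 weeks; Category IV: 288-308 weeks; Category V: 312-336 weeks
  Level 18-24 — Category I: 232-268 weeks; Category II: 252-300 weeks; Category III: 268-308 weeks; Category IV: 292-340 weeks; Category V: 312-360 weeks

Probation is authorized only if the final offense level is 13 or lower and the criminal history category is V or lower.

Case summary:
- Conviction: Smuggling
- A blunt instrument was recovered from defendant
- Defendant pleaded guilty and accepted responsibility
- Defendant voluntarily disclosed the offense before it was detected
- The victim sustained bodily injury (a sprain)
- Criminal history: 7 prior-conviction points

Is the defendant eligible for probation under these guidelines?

No

Base offense level for smuggling: 13.
R1 applies (level before this adjustment is 13 < 16, so +1): 13 + 1 = 14.
R2 applies: 14 − 1 = 13.
R3 applies (level before this adjustment is 13 ≥ 9, so +4): 13 + 4 = 17.
R4 applies: 17 − 3 = 14.
Final offense level: 14.
Criminal history: 7 prior points → Category II (2-13).
Level 14 falls in the 14-16 band.
Grid: Level 14-16 × Category II = 184-224 weeks.
Probation check: level 14 > 13 and category II ≤ V → not eligible.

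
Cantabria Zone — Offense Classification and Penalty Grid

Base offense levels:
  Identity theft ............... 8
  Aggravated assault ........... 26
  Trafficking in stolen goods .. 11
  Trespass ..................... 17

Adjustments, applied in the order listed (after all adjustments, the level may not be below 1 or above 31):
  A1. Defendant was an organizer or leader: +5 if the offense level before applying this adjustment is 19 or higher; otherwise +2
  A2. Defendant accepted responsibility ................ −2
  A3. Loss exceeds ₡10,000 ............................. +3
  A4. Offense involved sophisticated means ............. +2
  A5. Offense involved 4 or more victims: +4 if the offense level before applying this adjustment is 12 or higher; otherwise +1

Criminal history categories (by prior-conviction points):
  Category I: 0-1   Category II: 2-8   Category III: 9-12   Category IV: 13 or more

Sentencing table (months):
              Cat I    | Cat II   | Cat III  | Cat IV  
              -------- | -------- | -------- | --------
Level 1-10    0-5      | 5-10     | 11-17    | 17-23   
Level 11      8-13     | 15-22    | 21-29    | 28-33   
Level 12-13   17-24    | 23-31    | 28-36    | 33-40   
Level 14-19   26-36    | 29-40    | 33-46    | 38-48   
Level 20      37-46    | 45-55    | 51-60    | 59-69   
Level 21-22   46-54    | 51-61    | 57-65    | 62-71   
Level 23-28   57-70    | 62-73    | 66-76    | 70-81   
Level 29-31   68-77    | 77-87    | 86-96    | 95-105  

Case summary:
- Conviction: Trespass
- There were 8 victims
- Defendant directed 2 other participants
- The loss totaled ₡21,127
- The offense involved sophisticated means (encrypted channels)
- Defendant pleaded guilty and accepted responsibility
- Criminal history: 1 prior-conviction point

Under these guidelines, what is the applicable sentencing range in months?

Base offense level for trespass: 17.
A1 applies (level before this adjustment is 17 < 19, so +2): 17 + 2 = 19.
A2 applies: 19 − 2 = 17.
A3 applies: 17 + 3 = 20.
A4 applies: 20 + 2 = 22.
A5 applies (level before this adjustment is 22 ≥ 12, so +4): 22 + 4 = 26.
Final offense level: 26.
Criminal history: 1 prior point → Category I (0-1).
Level 26 falls in the 23-28 band.
Grid: Level 23-28 × Category I = 57-70 months.

57-70 months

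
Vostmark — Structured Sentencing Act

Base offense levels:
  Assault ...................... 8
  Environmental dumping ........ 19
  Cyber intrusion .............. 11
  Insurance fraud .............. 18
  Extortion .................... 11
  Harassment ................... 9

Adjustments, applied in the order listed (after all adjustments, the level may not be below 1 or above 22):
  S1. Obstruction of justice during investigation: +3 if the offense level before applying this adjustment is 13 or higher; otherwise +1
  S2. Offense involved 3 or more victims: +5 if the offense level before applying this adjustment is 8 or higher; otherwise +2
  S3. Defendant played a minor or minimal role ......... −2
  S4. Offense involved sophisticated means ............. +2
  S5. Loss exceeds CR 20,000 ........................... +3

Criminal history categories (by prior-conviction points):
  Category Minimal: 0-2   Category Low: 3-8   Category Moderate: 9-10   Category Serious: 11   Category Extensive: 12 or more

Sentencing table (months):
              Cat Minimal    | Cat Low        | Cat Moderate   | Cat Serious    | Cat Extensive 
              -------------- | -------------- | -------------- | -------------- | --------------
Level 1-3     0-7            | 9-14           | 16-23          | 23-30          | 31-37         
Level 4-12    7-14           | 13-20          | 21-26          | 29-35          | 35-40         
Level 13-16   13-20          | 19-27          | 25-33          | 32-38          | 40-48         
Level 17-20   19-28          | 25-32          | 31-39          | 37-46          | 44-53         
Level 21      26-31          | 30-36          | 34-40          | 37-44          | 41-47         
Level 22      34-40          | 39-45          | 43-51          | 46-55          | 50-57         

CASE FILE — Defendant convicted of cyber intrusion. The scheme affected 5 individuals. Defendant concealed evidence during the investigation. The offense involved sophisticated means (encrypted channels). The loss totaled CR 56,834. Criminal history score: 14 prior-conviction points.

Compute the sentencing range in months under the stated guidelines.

50-57 months

Base offense level for cyber intrusion: 11.
S1 applies (level before this adjustment is 11 < 13, so +1): 11 + 1 = 12.
S2 applies (level before this adjustment is 12 ≥ 8, so +5): 12 + 5 = 17.
S4 applies: 17 + 2 = 19.
S5 applies: 19 + 3 = 22.
Final offense level: 22.
Criminal history: 14 prior points → Category Extensive (12+).
Level 22 falls in the 22 band.
Grid: Level 22 × Category Extensive = 50-57 months.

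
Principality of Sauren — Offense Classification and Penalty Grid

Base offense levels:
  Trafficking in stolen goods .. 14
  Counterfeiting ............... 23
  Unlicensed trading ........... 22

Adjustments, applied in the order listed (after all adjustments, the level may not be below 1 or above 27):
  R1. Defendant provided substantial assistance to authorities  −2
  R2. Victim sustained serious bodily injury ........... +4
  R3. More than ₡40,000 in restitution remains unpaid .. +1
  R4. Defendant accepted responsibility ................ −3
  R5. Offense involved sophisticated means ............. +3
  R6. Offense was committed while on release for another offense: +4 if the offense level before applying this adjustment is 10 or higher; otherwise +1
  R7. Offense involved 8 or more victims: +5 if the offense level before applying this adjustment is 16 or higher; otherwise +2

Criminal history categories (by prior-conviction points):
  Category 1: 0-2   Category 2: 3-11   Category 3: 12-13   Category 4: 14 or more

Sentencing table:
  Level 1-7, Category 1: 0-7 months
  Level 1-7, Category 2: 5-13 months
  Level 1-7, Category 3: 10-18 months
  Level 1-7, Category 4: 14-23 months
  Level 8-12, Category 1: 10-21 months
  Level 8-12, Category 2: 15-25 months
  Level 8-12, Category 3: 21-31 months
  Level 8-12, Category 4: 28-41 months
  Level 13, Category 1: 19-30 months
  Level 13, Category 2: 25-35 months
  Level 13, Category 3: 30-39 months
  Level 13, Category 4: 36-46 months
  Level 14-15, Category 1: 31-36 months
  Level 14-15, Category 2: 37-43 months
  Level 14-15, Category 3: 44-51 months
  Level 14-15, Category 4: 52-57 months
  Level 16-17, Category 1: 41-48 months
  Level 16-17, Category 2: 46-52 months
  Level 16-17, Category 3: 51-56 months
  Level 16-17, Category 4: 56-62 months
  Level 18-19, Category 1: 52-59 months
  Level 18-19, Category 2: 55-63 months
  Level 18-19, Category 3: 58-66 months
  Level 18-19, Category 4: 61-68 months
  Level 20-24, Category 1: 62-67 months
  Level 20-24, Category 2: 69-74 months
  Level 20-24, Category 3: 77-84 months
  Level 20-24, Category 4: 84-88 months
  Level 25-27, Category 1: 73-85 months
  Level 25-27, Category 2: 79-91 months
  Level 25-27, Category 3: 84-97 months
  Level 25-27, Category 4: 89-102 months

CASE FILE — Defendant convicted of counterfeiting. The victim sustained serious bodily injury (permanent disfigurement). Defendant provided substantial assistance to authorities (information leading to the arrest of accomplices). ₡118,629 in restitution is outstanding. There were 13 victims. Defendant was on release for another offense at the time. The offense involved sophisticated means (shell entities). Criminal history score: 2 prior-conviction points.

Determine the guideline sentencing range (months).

Base offense level for counterfeiting: 23.
R1 applies: 23 − 2 = 21.
R2 applies: 21 + 4 = 25.
R3 applies: 25 + 1 = 26.
R4 does not apply.
R5 applies: 26 + 3 = 29.
R6 applies (level before this adjustment is 29 ≥ 10, so +4): 29 + 4 = 33.
R7 applies (level before this adjustment is 33 ≥ 16, so +5): 33 + 5 = 38.
Level 38 exceeds the maximum of 27; capped at 27.
Final offense level: 27.
Criminal history: 2 prior points → Category 1 (0-2).
Level 27 falls in the 25-27 band.
Grid: Level 25-27 × Category 1 = 73-85 months.

73-85 months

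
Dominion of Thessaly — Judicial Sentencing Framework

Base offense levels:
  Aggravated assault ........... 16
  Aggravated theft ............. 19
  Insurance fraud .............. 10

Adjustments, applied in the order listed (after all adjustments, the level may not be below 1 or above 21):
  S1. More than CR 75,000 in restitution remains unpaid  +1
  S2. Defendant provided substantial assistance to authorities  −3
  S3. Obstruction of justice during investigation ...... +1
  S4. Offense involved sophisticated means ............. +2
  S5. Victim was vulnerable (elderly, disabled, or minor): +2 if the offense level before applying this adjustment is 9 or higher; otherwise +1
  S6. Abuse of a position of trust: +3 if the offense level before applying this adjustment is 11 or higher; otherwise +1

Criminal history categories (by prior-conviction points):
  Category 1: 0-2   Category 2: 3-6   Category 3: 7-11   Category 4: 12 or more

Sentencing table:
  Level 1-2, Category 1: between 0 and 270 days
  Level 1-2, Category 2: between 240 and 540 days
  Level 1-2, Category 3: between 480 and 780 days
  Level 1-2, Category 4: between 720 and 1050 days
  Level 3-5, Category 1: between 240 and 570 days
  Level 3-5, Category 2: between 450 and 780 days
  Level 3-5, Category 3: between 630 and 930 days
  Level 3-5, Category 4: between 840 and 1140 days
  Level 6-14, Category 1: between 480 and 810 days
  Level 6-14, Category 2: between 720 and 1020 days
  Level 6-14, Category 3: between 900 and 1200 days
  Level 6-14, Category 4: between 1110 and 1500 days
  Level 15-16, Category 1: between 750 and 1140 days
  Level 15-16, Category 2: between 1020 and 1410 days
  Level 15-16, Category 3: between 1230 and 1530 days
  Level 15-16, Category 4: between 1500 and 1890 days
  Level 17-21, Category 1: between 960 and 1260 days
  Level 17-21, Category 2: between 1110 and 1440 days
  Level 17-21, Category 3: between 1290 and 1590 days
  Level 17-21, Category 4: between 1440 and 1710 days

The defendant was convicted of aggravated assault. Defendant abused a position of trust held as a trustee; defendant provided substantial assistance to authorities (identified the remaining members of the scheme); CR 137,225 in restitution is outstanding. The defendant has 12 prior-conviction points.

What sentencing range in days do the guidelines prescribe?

Base offense level for aggravated assault: 16.
S1 applies: 16 + 1 = 17.
S2 applies: 17 − 3 = 14.
S3 does not apply.
S6 applies (level before this adjustment is 14 ≥ 11, so +3): 14 + 3 = 17.
Final offense level: 17.
Criminal history: 12 prior points → Category 4 (12+).
Level 17 falls in the 17-21 band.
Grid: Level 17-21 × Category 4 = 1440-1710 days.

1440-1710 days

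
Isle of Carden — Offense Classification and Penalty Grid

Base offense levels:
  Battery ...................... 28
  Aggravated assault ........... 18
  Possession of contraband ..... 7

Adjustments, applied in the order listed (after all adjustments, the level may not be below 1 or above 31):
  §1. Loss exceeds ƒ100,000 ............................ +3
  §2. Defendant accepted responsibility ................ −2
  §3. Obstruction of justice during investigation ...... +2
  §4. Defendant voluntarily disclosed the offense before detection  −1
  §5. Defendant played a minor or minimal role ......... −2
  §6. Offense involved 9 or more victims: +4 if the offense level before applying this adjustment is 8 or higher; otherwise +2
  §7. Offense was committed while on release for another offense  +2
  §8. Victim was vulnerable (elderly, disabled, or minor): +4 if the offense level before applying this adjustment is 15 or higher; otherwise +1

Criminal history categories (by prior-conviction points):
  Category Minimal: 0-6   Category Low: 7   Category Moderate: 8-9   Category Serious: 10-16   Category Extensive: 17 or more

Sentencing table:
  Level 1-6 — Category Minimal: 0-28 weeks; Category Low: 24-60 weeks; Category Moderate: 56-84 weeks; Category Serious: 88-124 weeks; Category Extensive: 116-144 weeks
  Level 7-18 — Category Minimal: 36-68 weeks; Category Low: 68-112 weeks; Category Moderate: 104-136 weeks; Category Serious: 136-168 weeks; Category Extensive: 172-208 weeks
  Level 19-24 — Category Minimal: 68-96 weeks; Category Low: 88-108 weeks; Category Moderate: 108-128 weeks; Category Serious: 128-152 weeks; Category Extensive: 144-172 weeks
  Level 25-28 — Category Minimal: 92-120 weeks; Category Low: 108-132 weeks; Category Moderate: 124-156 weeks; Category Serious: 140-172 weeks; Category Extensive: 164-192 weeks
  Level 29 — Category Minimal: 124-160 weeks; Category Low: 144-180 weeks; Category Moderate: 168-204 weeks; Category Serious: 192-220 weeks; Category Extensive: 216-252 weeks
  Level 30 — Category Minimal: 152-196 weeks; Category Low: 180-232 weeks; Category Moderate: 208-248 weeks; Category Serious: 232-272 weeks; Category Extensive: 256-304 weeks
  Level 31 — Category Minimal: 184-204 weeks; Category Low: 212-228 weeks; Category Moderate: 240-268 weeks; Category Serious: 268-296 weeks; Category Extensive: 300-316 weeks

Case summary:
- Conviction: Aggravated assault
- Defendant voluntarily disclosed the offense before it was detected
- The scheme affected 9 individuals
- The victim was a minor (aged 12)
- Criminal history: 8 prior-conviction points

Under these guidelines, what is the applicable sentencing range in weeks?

Base offense level for aggravated assault: 18.
§2 does not apply.
§3 does not apply.
§4 applies: 18 − 1 = 17.
§6 applies (level before this adjustment is 17 ≥ 8, so +4): 17 + 4 = 21.
§7 does not apply.
§8 applies (level before this adjustment is 21 ≥ 15, so +4): 21 + 4 = 25.
Final offense level: 25.
Criminal history: 8 prior points → Category Moderate (8-9).
Level 25 falls in the 25-28 band.
Grid: Level 25-28 × Category Moderate = 124-156 weeks.

124-156 weeks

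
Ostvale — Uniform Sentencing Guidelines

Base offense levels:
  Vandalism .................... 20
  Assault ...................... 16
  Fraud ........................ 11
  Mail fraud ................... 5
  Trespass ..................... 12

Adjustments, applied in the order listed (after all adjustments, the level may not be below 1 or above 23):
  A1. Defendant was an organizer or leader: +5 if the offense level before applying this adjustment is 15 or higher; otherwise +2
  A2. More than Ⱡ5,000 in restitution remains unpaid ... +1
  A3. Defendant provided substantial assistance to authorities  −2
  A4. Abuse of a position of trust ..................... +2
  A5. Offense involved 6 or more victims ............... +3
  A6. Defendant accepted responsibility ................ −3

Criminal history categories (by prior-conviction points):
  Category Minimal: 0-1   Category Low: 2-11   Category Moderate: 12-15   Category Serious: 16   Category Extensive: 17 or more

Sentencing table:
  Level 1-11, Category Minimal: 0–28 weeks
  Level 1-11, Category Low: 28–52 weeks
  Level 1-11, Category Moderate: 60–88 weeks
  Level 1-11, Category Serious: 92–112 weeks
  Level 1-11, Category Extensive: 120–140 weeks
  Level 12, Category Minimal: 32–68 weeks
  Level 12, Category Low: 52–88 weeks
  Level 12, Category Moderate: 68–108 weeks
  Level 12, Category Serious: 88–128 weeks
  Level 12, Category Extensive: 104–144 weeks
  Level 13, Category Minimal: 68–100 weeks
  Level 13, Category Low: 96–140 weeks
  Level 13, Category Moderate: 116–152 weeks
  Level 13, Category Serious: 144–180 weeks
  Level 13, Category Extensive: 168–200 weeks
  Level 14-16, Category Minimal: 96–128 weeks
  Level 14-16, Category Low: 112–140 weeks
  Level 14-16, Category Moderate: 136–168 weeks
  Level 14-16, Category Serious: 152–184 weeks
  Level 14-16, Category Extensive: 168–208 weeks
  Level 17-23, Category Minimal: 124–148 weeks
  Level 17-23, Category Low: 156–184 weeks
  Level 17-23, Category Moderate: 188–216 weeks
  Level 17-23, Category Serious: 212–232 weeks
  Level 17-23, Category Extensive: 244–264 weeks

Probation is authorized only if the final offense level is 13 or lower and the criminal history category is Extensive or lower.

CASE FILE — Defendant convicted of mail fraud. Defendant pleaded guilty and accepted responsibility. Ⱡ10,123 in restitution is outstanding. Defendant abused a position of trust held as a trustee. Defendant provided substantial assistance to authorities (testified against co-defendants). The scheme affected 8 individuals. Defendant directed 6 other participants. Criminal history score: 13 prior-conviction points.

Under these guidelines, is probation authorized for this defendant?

Base offense level for mail fraud: 5.
A1 applies (level before this adjustment is 5 < 15, so +2): 5 + 2 = 7.
A2 applies: 7 + 1 = 8.
A3 applies: 8 − 2 = 6.
A4 applies: 6 + 2 = 8.
A5 applies: 8 + 3 = 11.
A6 applies: 11 − 3 = 8.
Final offense level: 8.
Criminal history: 13 prior points → Category Moderate (12-15).
Level 8 falls in the 1-11 band.
Grid: Level 1-11 × Category Moderate = 60-88 weeks.
Probation check: level 8 ≤ 13 and category Moderate ≤ Extensive → eligible.

Yes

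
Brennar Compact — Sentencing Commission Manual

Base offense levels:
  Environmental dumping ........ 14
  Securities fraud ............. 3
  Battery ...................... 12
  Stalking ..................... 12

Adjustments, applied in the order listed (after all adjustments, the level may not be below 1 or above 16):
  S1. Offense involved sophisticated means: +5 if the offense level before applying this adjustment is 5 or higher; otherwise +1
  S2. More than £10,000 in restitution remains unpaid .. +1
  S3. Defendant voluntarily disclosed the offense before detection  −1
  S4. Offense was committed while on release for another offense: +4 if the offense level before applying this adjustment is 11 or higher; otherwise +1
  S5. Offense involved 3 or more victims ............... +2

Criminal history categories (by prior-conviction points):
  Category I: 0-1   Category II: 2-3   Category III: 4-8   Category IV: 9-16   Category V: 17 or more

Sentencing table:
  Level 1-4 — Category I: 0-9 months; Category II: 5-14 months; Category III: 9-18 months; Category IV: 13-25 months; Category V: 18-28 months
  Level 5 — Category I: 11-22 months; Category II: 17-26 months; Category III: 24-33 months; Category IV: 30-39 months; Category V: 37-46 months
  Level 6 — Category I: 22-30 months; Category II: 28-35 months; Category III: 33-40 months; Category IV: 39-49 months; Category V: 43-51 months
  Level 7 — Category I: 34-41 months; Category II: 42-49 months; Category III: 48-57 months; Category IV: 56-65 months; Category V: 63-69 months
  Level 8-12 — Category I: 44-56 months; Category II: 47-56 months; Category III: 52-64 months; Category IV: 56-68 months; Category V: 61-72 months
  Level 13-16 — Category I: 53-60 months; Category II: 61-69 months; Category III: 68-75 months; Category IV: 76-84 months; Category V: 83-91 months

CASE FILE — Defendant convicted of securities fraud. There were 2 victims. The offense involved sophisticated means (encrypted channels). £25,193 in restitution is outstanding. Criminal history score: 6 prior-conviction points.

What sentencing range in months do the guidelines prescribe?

Base offense level for securities fraud: 3.
S1 applies (level before this adjustment is 3 < 5, so +1): 3 + 1 = 4.
S2 applies: 4 + 1 = 5.
S4 does not apply.
S5 does not apply.
Final offense level: 5.
Criminal history: 6 prior points → Category III (4-8).
Level 5 falls in the 5 band.
Grid: Level 5 × Category III = 24-33 months.

24-33 months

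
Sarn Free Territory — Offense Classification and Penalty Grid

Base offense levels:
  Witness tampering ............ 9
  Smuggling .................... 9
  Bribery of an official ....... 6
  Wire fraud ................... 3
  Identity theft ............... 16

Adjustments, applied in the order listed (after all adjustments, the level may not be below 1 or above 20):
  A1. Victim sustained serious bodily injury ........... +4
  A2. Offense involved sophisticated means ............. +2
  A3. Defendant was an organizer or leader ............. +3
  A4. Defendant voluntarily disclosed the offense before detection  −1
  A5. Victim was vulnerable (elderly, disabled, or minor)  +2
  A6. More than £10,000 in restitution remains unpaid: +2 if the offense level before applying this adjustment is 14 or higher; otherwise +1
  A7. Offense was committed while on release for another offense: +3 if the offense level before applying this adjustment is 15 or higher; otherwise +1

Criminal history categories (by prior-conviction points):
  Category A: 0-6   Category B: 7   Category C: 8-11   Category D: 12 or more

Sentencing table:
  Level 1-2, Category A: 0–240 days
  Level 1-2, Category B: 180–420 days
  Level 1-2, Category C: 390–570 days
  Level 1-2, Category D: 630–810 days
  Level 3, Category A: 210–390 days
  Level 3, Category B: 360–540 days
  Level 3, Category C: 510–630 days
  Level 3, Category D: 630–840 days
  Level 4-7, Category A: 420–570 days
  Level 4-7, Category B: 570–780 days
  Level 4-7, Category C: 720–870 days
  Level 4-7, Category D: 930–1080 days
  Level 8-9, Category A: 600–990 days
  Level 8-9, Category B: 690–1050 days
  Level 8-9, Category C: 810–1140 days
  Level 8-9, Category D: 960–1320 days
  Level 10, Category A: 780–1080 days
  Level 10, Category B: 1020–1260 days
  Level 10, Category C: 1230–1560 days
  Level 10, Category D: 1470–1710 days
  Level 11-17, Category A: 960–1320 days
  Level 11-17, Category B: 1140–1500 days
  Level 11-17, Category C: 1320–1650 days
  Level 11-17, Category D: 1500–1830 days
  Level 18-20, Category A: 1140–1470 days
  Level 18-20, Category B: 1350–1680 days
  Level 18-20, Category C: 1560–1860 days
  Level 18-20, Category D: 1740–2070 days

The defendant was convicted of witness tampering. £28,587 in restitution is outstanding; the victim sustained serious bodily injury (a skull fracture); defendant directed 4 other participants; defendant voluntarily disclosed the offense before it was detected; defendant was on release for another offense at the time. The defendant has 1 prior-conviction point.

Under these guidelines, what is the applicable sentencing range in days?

1140-1470 days

Base offense level for witness tampering: 9.
A1 applies: 9 + 4 = 13.
A3 applies: 13 + 3 = 16.
A4 applies: 16 − 1 = 15.
A5 does not apply.
A6 applies (level before this adjustment is 15 ≥ 14, so +2): 15 + 2 = 17.
A7 applies (level before this adjustment is 17 ≥ 15, so +3): 17 + 3 = 20.
Final offense level: 20.
Criminal history: 1 prior point → Category A (0-6).
Level 20 falls in the 18-20 band.
Grid: Level 18-20 × Category A = 1140-1470 days.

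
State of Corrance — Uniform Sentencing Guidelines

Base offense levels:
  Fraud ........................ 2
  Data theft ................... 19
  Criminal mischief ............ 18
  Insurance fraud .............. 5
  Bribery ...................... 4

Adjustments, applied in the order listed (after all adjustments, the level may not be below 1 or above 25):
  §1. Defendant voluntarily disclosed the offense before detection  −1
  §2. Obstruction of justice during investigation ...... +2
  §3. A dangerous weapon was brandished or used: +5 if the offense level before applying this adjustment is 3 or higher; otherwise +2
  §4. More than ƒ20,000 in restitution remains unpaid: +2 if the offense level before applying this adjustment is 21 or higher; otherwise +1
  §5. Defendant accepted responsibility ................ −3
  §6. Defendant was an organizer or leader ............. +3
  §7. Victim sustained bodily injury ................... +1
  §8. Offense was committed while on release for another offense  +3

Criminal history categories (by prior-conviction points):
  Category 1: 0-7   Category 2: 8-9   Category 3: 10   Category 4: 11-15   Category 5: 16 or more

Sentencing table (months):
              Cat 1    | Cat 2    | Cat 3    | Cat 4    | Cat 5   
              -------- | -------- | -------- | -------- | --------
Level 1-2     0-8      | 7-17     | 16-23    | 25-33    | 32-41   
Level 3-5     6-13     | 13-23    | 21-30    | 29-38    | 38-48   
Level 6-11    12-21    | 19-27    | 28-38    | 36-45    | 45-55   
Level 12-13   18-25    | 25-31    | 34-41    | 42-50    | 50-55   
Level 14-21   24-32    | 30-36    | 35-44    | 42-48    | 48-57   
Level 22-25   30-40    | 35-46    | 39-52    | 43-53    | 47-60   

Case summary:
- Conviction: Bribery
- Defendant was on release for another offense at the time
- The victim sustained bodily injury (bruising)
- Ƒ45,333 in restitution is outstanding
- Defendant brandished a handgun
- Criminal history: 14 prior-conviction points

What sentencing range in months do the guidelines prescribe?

42-48 months

Base offense level for bribery: 4.
§3 applies (level before this adjustment is 4 ≥ 3, so +5): 4 + 5 = 9.
§4 applies (level before this adjustment is 9 < 21, so +1): 9 + 1 = 10.
§5 does not apply.
§7 applies: 10 + 1 = 11.
§8 applies: 11 + 3 = 14.
Final offense level: 14.
Criminal history: 14 prior points → Category 4 (11-15).
Level 14 falls in the 14-21 band.
Grid: Level 14-21 × Category 4 = 42-48 months.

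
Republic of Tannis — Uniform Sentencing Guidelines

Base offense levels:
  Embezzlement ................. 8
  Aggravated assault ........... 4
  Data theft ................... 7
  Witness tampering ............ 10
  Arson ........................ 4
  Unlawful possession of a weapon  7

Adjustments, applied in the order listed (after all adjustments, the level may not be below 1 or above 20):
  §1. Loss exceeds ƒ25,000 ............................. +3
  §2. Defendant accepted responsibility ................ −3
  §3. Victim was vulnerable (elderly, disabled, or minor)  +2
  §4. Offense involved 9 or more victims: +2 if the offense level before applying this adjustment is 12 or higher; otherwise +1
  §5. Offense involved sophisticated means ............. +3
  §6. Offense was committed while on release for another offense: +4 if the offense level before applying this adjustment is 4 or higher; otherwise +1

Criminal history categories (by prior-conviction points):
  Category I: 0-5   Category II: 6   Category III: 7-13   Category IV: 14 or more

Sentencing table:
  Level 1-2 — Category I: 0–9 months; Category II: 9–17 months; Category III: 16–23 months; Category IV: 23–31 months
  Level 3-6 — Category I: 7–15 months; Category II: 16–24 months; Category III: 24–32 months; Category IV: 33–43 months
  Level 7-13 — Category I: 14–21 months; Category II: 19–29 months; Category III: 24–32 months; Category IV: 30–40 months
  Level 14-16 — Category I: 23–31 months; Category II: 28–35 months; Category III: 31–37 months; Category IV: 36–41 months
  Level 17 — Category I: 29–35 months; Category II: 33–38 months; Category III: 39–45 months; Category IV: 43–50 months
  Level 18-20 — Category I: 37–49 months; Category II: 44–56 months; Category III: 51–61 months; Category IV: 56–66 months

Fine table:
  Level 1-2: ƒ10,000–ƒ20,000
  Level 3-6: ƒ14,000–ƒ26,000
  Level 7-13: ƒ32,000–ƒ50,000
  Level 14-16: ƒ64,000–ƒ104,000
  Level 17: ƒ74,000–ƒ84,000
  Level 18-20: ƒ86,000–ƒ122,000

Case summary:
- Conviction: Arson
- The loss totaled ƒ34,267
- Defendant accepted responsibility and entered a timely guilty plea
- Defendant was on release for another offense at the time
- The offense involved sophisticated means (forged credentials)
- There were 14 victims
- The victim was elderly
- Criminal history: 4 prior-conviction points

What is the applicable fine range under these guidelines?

Base offense level for arson: 4.
§1 applies: 4 + 3 = 7.
§2 applies: 7 − 3 = 4.
§3 applies: 4 + 2 = 6.
§4 applies (level before this adjustment is 6 < 12, so +1): 6 + 1 = 7.
§5 applies: 7 + 3 = 10.
§6 applies (level before this adjustment is 10 ≥ 4, so +4): 10 + 4 = 14.
Final offense level: 14.
Level 14 falls in the 14-16 band.
Fine table: Level 14-16 → ƒ64,000–ƒ104,000.

ƒ64,000–ƒ104,000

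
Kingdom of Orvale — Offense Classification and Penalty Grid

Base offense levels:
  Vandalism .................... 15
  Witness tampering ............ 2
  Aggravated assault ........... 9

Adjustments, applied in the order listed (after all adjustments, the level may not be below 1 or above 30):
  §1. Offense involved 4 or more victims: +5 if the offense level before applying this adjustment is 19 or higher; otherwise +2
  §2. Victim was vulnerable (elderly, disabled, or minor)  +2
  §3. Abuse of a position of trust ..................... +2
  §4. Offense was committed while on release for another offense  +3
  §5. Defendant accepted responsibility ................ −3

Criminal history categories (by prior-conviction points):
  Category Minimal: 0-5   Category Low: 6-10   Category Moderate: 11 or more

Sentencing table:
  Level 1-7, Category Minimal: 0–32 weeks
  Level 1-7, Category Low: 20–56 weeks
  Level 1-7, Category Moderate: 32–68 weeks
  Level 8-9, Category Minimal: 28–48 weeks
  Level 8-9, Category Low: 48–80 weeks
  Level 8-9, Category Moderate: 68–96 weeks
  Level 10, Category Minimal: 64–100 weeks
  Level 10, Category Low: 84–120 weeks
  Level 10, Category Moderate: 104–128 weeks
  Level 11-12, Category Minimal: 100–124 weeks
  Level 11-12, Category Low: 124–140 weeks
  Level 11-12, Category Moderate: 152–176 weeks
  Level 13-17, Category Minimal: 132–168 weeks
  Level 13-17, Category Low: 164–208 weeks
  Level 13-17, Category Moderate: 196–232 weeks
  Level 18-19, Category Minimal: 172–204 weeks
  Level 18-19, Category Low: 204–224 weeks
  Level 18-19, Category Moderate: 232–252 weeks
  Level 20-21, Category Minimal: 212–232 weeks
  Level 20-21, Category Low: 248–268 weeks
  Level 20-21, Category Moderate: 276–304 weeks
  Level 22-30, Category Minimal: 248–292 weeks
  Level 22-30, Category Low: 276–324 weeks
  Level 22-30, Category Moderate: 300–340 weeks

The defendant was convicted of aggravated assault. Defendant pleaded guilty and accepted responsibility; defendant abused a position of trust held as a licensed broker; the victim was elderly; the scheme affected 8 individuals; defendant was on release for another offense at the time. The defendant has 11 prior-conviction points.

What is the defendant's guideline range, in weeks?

Base offense level for aggravated assault: 9.
§1 applies (level before this adjustment is 9 < 19, so +2): 9 + 2 = 11.
§2 applies: 11 + 2 = 13.
§3 applies: 13 + 2 = 15.
§4 applies: 15 + 3 = 18.
§5 applies: 18 − 3 = 15.
Final offense level: 15.
Criminal history: 11 prior points → Category Moderate (11+).
Level 15 falls in the 13-17 band.
Grid: Level 13-17 × Category Moderate = 196-232 weeks.

196-232 weeks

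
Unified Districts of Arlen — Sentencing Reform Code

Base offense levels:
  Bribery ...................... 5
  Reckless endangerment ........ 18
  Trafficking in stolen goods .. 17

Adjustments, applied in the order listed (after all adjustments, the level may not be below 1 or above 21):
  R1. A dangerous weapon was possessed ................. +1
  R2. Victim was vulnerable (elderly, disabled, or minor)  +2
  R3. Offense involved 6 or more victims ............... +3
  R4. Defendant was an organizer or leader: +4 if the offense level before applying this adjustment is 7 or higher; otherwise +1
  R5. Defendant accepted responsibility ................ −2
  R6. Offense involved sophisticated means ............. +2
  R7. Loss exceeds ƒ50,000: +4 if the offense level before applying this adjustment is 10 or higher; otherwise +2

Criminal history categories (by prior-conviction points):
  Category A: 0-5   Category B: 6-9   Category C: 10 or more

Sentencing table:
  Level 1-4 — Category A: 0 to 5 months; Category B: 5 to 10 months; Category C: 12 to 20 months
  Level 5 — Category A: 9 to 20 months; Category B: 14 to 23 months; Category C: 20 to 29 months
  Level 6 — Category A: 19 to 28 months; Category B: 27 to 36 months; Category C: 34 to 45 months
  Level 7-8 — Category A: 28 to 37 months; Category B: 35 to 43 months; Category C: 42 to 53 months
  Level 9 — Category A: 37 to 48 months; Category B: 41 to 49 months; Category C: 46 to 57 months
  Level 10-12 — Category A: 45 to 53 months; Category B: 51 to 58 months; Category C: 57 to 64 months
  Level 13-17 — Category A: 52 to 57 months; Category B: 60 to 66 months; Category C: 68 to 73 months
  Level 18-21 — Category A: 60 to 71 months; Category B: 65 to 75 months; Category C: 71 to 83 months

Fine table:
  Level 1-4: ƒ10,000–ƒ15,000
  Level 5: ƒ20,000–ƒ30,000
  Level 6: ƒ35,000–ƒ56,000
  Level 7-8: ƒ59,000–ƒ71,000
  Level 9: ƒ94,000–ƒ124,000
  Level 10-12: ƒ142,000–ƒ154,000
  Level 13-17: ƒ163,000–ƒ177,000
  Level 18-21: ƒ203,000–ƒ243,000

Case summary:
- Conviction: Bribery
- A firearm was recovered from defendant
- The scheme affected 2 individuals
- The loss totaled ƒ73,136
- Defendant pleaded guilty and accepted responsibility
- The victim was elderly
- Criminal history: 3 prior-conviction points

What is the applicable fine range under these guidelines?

Base offense level for bribery: 5.
R1 applies: 5 + 1 = 6.
R2 applies: 6 + 2 = 8.
R4 does not apply.
R5 applies: 8 − 2 = 6.
R6 does not apply.
R7 applies (level before this adjustment is 6 < 10, so +2): 6 + 2 = 8.
Final offense level: 8.
Level 8 falls in the 7-8 band.
Fine table: Level 7-8 → ƒ59,000–ƒ71,000.

ƒ59,000–ƒ71,000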